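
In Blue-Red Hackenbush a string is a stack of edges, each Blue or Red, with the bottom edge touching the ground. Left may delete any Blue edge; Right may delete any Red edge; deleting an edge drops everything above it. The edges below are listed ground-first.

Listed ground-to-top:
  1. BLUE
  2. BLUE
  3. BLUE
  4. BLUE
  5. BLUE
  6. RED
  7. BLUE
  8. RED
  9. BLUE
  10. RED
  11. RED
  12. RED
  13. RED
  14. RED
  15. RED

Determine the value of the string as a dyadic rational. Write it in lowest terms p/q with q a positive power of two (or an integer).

Recurse on prefixes of the 15-edge string BLUE BLUE BLUE BLUE BLUE RED BLUE RED BLUE RED RED RED RED RED RED:
B: Left { 0 }, Right {  } gives simplest 1
BB: Left { 0 1 }, Right {  } gives simplest 2
BBB: Left { 0 1 2 }, Right {  } gives simplest 3
BBBB: Left { 0 1 2 3 }, Right {  } gives simplest 4
BBBBB: Left { 0 1 2 3 4 }, Right {  } gives simplest 5
BBBBBR: Left { 0 1 2 3 4 }, Right { 5 } gives simplest 9/2
BBBBBRB: Left { 0 1 2 3 4 9/2 }, Right { 5 } gives simplest 19/4
BBBBBRBR: Left { 0 1 2 3 4 9/2 }, Right { 19/4 5 } gives simplest 37/8
BBBBBRBRB: Left { 0 1 2 3 4 9/2 37/8 }, Right { 19/4 5 } gives simplest 75/16
BBBBBRBRBR: Left { 0 1 2 3 4 9/2 37/8 }, Right { 75/16 19/4 5 } gives simplest 149/32
BBBBBRBRBRR: Left { 0 1 2 3 4 9/2 37/8 }, Right { 149/32 75/16 19/4 5 } gives simplest 297/64
BBBBBRBRBRRR: Left { 0 1 2 3 4 9/2 37/8 }, Right { 297/64 149/32 75/16 19/4 5 } gives simplest 593/128
BBBBBRBRBRRRR: Left { 0 1 2 3 4 9/2 37/8 }, Right { 593/128 297/64 149/32 75/16 19/4 5 } gives simplest 1185/256
BBBBBRBRBRRRRR: Left { 0 1 2 3 4 9/2 37/8 }, Right { 1185/256 593/128 297/64 149/32 75/16 19/4 5 } gives simplest 2369/512
BBBBBRBRBRRRRRR: Left { 0 1 2 3 4 9/2 37/8 }, Right { 2369/512 1185/256 593/128 297/64 149/32 75/16 19/4 5 } gives simplest 4737/1024

4737/1024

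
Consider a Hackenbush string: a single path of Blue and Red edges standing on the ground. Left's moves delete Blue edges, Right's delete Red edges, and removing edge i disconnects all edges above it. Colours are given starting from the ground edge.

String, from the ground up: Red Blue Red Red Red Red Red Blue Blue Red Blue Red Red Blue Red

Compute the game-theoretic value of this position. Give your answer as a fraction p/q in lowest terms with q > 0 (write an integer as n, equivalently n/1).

-15963/16384

Prefix values for Red Blue Red Red Red Red Red Blue Blue Red Blue Red Red Blue Red via {L|R} + simplicity:
G_1 [R]  L=[∅]  R=[0]  -> -1
G_2 [RB]  L=[-1]  R=[0]  -> -1/2
G_3 [RBR]  L=[-1]  R=[-1/2,0]  -> -3/4
G_4 [RBRR]  L=[-1]  R=[-3/4,-1/2,0]  -> -7/8
G_5 [RBRRR]  L=[-1]  R=[-7/8,-3/4,-1/2,0]  -> -15/16
G_6 [RBRRRR]  L=[-1]  R=[-15/16,-7/8,-3/4,-1/2,0]  -> -31/32
G_7 [RBRRRRR]  L=[-1]  R=[-31/32,-15/16,-7/8,-3/4,-1/2,0]  -> -63/64
G_8 [RBRRRRRB]  L=[-1,-63/64]  R=[-31/32,-15/16,-7/8,-3/4,-1/2,0]  -> -125/128
G_9 [RBRRRRRBB]  L=[-1,-63/64,-125/128]  R=[-31/32,-15/16,-7/8,-3/4,-1/2,0]  -> -249/256
G_10 [RBRRRRRBBR]  L=[-1,-63/64,-125/128]  R=[-249/256,-31/32,-15/16,-7/8,-3/4,-1/2,0]  -> -499/512
G_11 [RBRRRRRBBRB]  L=[-1,-63/64,-125/128,-499/512]  R=[-249/256,-31/32,-15/16,-7/8,-3/4,-1/2,0]  -> -997/1024
G_12 [RBRRRRRBBRBR]  L=[-1,-63/64,-125/128,-499/512]  R=[-997/1024,-249/256,-31/32,-15/16,-7/8,-3/4,-1/2,0]  -> -1995/2048
G_13 [RBRRRRRBBRBRR]  L=[-1,-63/64,-125/128,-499/512]  R=[-1995/2048,-997/1024,-249/256,-31/32,-15/16,-7/8,-3/4,-1/2,0]  -> -3991/4096
G_14 [RBRRRRRBBRBRRB]  L=[-1,-63/64,-125/128,-499/512,-3991/4096]  R=[-1995/2048,-997/1024,-249/256,-31/32,-15/16,-7/8,-3/4,-1/2,0]  -> -7981/8192
G_15 [RBRRRRRBBRBRRBR]  L=[-1,-63/64,-125/128,-499/512,-3991/4096]  R=[-7981/8192,-1995/2048,-997/1024,-249/256,-31/32,-15/16,-7/8,-3/4,-1/2,0]  -> -15963/16384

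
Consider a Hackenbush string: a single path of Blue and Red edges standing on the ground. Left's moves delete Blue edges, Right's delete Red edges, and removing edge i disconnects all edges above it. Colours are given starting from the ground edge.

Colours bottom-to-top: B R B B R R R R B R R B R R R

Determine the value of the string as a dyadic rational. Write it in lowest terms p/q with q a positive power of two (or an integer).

val(B) = { 0 | · } -> 1
val(BR) = { 0 | 1 } -> 1/2
val(BRB) = { 0, 1/2 | 1 } -> 3/4
val(BRBB) = { 0, 1/2, 3/4 | 1 } -> 7/8
val(BRBBR) = { 0, 1/2, 3/4 | 7/8, 1 } -> 13/16
val(BRBBRR) = { 0, 1/2, 3/4 | 13/16, 7/8, 1 } -> 25/32
val(BRBBRRR) = { 0, 1/2, 3/4 | 25/32, 13/16, 7/8, 1 } -> 49/64
val(BRBBRRRR) = { 0, 1/2, 3/4 | 49/64, 25/32, 13/16, 7/8, 1 } -> 97/128
val(BRBBRRRRB) = { 0, 1/2, 3/4, 97/128 | 49/64, 25/32, 13/16, 7/8, 1 } -> 195/256
val(BRBBRRRRBR) = { 0, 1/2, 3/4, 97/128 | 195/256, 49/64, 25/32, 13/16, 7/8, 1 } -> 389/512
val(BRBBRRRRBRR) = { 0, 1/2, 3/4, 97/128 | 389/512, 195/256, 49/64, 25/32, 13/16, 7/8, 1 } -> 777/1024
val(BRBBRRRRBRRB) = { 0, 1/2, 3/4, 97/128, 777/1024 | 389/512, 195/256, 49/64, 25/32, 13/16, 7/8, 1 } -> 1555/2048
val(BRBBRRRRBRRBR) = { 0, 1/2, 3/4, 97/128, 777/1024 | 1555/2048, 389/512, 195/256, 49/64, 25/32, 13/16, 7/8, 1 } -> 3109/4096
val(BRBBRRRRBRRBRR) = { 0, 1/2, 3/4, 97/128, 777/1024 | 3109/4096, 1555/2048, 389/512, 195/256, 49/64, 25/32, 13/16, 7/8, 1 } -> 6217/8192
val(BRBBRRRRBRRBRRR) = { 0, 1/2, 3/4, 97/128, 777/1024 | 6217/8192, 3109/4096, 1555/2048, 389/512, 195/256, 49/64, 25/32, 13/16, 7/8, 1 } -> 12433/16384

12433/16384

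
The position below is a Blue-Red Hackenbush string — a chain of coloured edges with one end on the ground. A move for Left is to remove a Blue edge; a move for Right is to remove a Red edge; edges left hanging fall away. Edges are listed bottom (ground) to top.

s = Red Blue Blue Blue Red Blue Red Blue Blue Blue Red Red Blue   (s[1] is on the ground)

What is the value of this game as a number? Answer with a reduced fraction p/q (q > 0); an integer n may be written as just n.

Recurse on prefixes of the 13-edge string Red Blue Blue Blue Red Blue Red Blue Blue Blue Red Red Blue:
step 1: add Red to get R; options L={ none } R={ 0 } => -1
step 2: add Blue to get RB; options L={ -1 } R={ 0 } => -1/2
step 3: add Blue to get RBB; options L={ -1,-1/2 } R={ 0 } => -1/4
step 4: add Blue to get RBBB; options L={ -1,-1/2,-1/4 } R={ 0 } => -1/8
step 5: add Red to get RBBBR; options L={ -1,-1/2,-1/4 } R={ -1/8,0 } => -3/16
step 6: add Blue to get RBBBRB; options L={ -1,-1/2,-1/4,-3/16 } R={ -1/8,0 } => -5/32
step 7: add Red to get RBBBRBR; options L={ -1,-1/2,-1/4,-3/16 } R={ -5/32,-1/8,0 } => -11/64
step 8: add Blue to get RBBBRBRB; options L={ -1,-1/2,-1/4,-3/16,-11/64 } R={ -5/32,-1/8,0 } => -21/128
step 9: add Blue to get RBBBRBRBB; options L={ -1,-1/2,-1/4,-3/16,-11/64,-21/128 } R={ -5/32,-1/8,0 } => -41/256
step 10: add Blue to get RBBBRBRBBB; options L={ -1,-1/2,-1/4,-3/16,-11/64,-21/128,-41/256 } R={ -5/32,-1/8,0 } => -81/512
step 11: add Red to get RBBBRBRBBBR; options L={ -1,-1/2,-1/4,-3/16,-11/64,-21/128,-41/256 } R={ -81/512,-5/32,-1/8,0 } => -163/1024
step 12: add Red to get RBBBRBRBBBRR; options L={ -1,-1/2,-1/4,-3/16,-11/64,-21/128,-41/256 } R={ -163/1024,-81/512,-5/32,-1/8,0 } => -327/2048
step 13: add Blue to get RBBBRBRBBBRRB; options L={ -1,-1/2,-1/4,-3/16,-11/64,-21/128,-41/256,-327/2048 } R={ -163/1024,-81/512,-5/32,-1/8,0 } => -653/4096

-653/4096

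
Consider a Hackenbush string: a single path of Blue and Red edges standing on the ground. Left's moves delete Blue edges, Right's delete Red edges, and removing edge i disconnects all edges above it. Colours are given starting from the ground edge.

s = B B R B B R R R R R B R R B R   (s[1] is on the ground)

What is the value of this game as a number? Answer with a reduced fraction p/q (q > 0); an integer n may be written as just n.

14373/8192

1 of 15 · B · max L 0 · min R +∞ = 1
2 of 15 · BB · max L 1 · min R +∞ = 2
3 of 15 · BBR · max L 1 · min R 2 = 3/2
4 of 15 · BBRB · max L 3/2 · min R 2 = 7/4
5 of 15 · BBRBB · max L 7/4 · min R 2 = 15/8
6 of 15 · BBRBBR · max L 7/4 · min R 15/8 = 29/16
7 of 15 · BBRBBRR · max L 7/4 · min R 29/16 = 57/32
8 of 15 · BBRBBRRR · max L 7/4 · min R 57/32 = 113/64
9 of 15 · BBRBBRRRR · max L 7/4 · min R 113/64 = 225/128
10 of 15 · BBRBBRRRRR · max L 7/4 · min R 225/128 = 449/256
11 of 15 · BBRBBRRRRRB · max L 449/256 · min R 225/128 = 899/512
12 of 15 · BBRBBRRRRRBR · max L 449/256 · min R 899/512 = 1797/1024
13 of 15 · BBRBBRRRRRBRR · max L 449/256 · min R 1797/1024 = 3593/2048
14 of 15 · BBRBBRRRRRBRRB · max L 3593/2048 · min R 1797/1024 = 7187/4096
15 of 15 · BBRBBRRRRRBRRBR · max L 3593/2048 · min R 7187/4096 = 14373/8192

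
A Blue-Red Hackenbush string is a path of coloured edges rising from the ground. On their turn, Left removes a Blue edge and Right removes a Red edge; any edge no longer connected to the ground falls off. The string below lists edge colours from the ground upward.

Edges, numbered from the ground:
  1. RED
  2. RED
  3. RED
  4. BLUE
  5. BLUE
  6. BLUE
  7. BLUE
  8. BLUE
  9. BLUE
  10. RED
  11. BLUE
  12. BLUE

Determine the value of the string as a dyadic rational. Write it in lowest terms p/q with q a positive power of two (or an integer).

-1033/512

Prefix values for RED RED RED BLUE BLUE BLUE BLUE BLUE BLUE RED BLUE BLUE via {L|R} + simplicity:
g(R) = { (no moves) | 0 } => -1
g(RR) = { (no moves) | -1,0 } => -2
g(RRR) = { (no moves) | -2,-1,0 } => -3
g(RRRB) = { -3 | -2,-1,0 } => -5/2
g(RRRBB) = { -3,-5/2 | -2,-1,0 } => -9/4
g(RRRBBB) = { -3,-5/2,-9/4 | -2,-1,0 } => -17/8
g(RRRBBBB) = { -3,-5/2,-9/4,-17/8 | -2,-1,0 } => -33/16
g(RRRBBBBB) = { -3,-5/2,-9/4,-17/8,-33/16 | -2,-1,0 } => -65/32
g(RRRBBBBBB) = { -3,-5/2,-9/4,-17/8,-33/16,-65/32 | -2,-1,0 } => -129/64
g(RRRBBBBBBR) = { -3,-5/2,-9/4,-17/8,-33/16,-65/32 | -129/64,-2,-1,0 } => -259/128
g(RRRBBBBBBRB) = { -3,-5/2,-9/4,-17/8,-33/16,-65/32,-259/128 | -129/64,-2,-1,0 } => -517/256
g(RRRBBBBBBRBB) = { -3,-5/2,-9/4,-17/8,-33/16,-65/32,-259/128,-517/256 | -129/64,-2,-1,0 } => -1033/512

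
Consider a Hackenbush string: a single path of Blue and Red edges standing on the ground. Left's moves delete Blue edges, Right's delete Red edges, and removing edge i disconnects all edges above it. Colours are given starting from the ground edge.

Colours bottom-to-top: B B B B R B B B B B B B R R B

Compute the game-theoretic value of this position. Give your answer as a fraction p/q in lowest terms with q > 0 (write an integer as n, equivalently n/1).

8179/2048

step 1: add B to get B; options L={ 0 } R={ none } -> 1
step 2: add B to get BB; options L={ 0,1 } R={ none } -> 2
step 3: add B to get BBB; options L={ 0,1,2 } R={ none } -> 3
step 4: add B to get BBBB; options L={ 0,1,2,3 } R={ none } -> 4
step 5: add R to get BBBBR; options L={ 0,1,2,3 } R={ 4 } -> 7/2
step 6: add B to get BBBBRB; options L={ 0,1,2,3,7/2 } R={ 4 } -> 15/4
step 7: add B to get BBBBRBB; options L={ 0,1,2,3,7/2,15/4 } R={ 4 } -> 31/8
step 8: add B to get BBBBRBBB; options L={ 0,1,2,3,7/2,15/4,31/8 } R={ 4 } -> 63/16
step 9: add B to get BBBBRBBBB; options L={ 0,1,2,3,7/2,15/4,31/8,63/16 } R={ 4 } -> 127/32
step 10: add B to get BBBBRBBBBB; options L={ 0,1,2,3,7/2,15/4,31/8,63/16,127/32 } R={ 4 } -> 255/64
step 11: add B to get BBBBRBBBBBB; options L={ 0,1,2,3,7/2,15/4,31/8,63/16,127/32,255/64 } R={ 4 } -> 511/128
step 12: add B to get BBBBRBBBBBBB; options L={ 0,1,2,3,7/2,15/4,31/8,63/16,127/32,255/64,511/128 } R={ 4 } -> 1023/256
step 13: add R to get BBBBRBBBBBBBR; options L={ 0,1,2,3,7/2,15/4,31/8,63/16,127/32,255/64,511/128 } R={ 1023/256,4 } -> 2045/512
step 14: add R to get BBBBRBBBBBBBRR; options L={ 0,1,2,3,7/2,15/4,31/8,63/16,127/32,255/64,511/128 } R={ 2045/512,1023/256,4 } -> 4089/1024
step 15: add B to get BBBBRBBBBBBBRRB; options L={ 0,1,2,3,7/2,15/4,31/8,63/16,127/32,255/64,511/128,4089/1024 } R={ 2045/512,1023/256,4 } -> 8179/2048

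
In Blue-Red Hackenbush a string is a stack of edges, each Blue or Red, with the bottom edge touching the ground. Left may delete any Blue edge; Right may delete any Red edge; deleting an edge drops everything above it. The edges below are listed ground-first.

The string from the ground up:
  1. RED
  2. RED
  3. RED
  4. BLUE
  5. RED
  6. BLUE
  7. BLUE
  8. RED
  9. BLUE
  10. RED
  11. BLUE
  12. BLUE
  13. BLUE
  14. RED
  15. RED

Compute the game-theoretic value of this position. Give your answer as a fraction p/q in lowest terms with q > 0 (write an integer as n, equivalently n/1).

-10567/4096

Recurse on prefixes of the 15-edge string RED RED RED BLUE RED BLUE BLUE RED BLUE RED BLUE BLUE BLUE RED RED:
G_1 [R]  L=[·]  R=[0]  → -1
G_2 [RR]  L=[·]  R=[-1, 0]  → -2
G_3 [RRR]  L=[·]  R=[-2, -1, 0]  → -3
G_4 [RRRB]  L=[-3]  R=[-2, -1, 0]  → -5/2
G_5 [RRRBR]  L=[-3]  R=[-5/2, -2, -1, 0]  → -11/4
G_6 [RRRBRB]  L=[-3, -11/4]  R=[-5/2, -2, -1, 0]  → -21/8
G_7 [RRRBRBB]  L=[-3, -11/4, -21/8]  R=[-5/2, -2, -1, 0]  → -41/16
G_8 [RRRBRBBR]  L=[-3, -11/4, -21/8]  R=[-41/16, -5/2, -2, -1, 0]  → -83/32
G_9 [RRRBRBBRB]  L=[-3, -11/4, -21/8, -83/32]  R=[-41/16, -5/2, -2, -1, 0]  → -165/64
G_10 [RRRBRBBRBR]  L=[-3, -11/4, -21/8, -83/32]  R=[-165/64, -41/16, -5/2, -2, -1, 0]  → -331/128
G_11 [RRRBRBBRBRB]  L=[-3, -11/4, -21/8, -83/32, -331/128]  R=[-165/64, -41/16, -5/2, -2, -1, 0]  → -661/256
G_12 [RRRBRBBRBRBB]  L=[-3, -11/4, -21/8, -83/32, -331/128, -661/256]  R=[-165/64, -41/16, -5/2, -2, -1, 0]  → -1321/512
G_13 [RRRBRBBRBRBBB]  L=[-3, -11/4, -21/8, -83/32, -331/128, -661/256, -1321/512]  R=[-165/64, -41/16, -5/2, -2, -1, 0]  → -2641/1024
G_14 [RRRBRBBRBRBBBR]  L=[-3, -11/4, -21/8, -83/32, -331/128, -661/256, -1321/512]  R=[-2641/1024, -165/64, -41/16, -5/2, -2, -1, 0]  → -5283/2048
G_15 [RRRBRBBRBRBBBRR]  L=[-3, -11/4, -21/8, -83/32, -331/128, -661/256, -1321/512]  R=[-5283/2048, -2641/1024, -165/64, -41/16, -5/2, -2, -1, 0]  → -10567/4096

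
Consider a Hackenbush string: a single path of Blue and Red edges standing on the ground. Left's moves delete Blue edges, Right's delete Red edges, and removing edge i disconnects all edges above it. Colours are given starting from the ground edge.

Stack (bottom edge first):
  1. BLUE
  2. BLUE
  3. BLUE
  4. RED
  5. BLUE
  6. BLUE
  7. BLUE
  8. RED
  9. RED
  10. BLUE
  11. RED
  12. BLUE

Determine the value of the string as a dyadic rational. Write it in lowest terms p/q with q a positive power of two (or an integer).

g_1 [B]  L=[0]  R=[∅]  = 1
g_2 [BB]  L=[0 1]  R=[∅]  = 2
g_3 [BBB]  L=[0 1 2]  R=[∅]  = 3
g_4 [BBBR]  L=[0 1 2]  R=[3]  = 5/2
g_5 [BBBRB]  L=[0 1 2 5/2]  R=[3]  = 11/4
g_6 [BBBRBB]  L=[0 1 2 5/2 11/4]  R=[3]  = 23/8
g_7 [BBBRBBB]  L=[0 1 2 5/2 11/4 23/8]  R=[3]  = 47/16
g_8 [BBBRBBBR]  L=[0 1 2 5/2 11/4 23/8]  R=[47/16 3]  = 93/32
g_9 [BBBRBBBRR]  L=[0 1 2 5/2 11/4 23/8]  R=[93/32 47/16 3]  = 185/64
g_10 [BBBRBBBRRB]  L=[0 1 2 5/2 11/4 23/8 185/64]  R=[93/32 47/16 3]  = 371/128
g_11 [BBBRBBBRRBR]  L=[0 1 2 5/2 11/4 23/8 185/64]  R=[371/128 93/32 47/16 3]  = 741/256
g_12 [BBBRBBBRRBRB]  L=[0 1 2 5/2 11/4 23/8 185/64 741/256]  R=[371/128 93/32 47/16 3]  = 1483/512

1483/512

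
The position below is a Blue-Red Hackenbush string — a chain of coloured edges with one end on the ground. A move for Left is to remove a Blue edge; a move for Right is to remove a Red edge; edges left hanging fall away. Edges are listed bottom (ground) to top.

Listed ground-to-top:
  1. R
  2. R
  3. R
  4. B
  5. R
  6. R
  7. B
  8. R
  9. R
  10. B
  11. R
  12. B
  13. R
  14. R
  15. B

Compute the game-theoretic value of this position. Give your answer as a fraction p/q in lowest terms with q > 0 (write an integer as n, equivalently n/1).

Build val(s[:k]) for k = 1..15, string s = R R R B R R B R R B R B R R B.
step 1: add R to get R; options L={ — } R={ 0 } → -1
step 2: add R to get RR; options L={ — } R={ -1 0 } → -2
step 3: add R to get RRR; options L={ — } R={ -2 -1 0 } → -3
step 4: add B to get RRRB; options L={ -3 } R={ -2 -1 0 } → -5/2
step 5: add R to get RRRBR; options L={ -3 } R={ -5/2 -2 -1 0 } → -11/4
step 6: add R to get RRRBRR; options L={ -3 } R={ -11/4 -5/2 -2 -1 0 } → -23/8
step 7: add B to get RRRBRRB; options L={ -3 -23/8 } R={ -11/4 -5/2 -2 -1 0 } → -45/16
step 8: add R to get RRRBRRBR; options L={ -3 -23/8 } R={ -45/16 -11/4 -5/2 -2 -1 0 } → -91/32
step 9: add R to get RRRBRRBRR; options L={ -3 -23/8 } R={ -91/32 -45/16 -11/4 -5/2 -2 -1 0 } → -183/64
step 10: add B to get RRRBRRBRRB; options L={ -3 -23/8 -183/64 } R={ -91/32 -45/16 -11/4 -5/2 -2 -1 0 } → -365/128
step 11: add R to get RRRBRRBRRBR; options L={ -3 -23/8 -183/64 } R={ -365/128 -91/32 -45/16 -11/4 -5/2 -2 -1 0 } → -731/256
step 12: add B to get RRRBRRBRRBRB; options L={ -3 -23/8 -183/64 -731/256 } R={ -365/128 -91/32 -45/16 -11/4 -5/2 -2 -1 0 } → -1461/512
step 13: add R to get RRRBRRBRRBRBR; options L={ -3 -23/8 -183/64 -731/256 } R={ -1461/512 -365/128 -91/32 -45/16 -11/4 -5/2 -2 -1 0 } → -2923/1024
step 14: add R to get RRRBRRBRRBRBRR; options L={ -3 -23/8 -183/64 -731/256 } R={ -2923/1024 -1461/512 -365/128 -91/32 -45/16 -11/4 -5/2 -2 -1 0 } → -5847/2048
step 15: add B to get RRRBRRBRRBRBRRB; options L={ -3 -23/8 -183/64 -731/256 -5847/2048 } R={ -2923/1024 -1461/512 -365/128 -91/32 -45/16 -11/4 -5/2 -2 -1 0 } → -11693/4096

-11693/4096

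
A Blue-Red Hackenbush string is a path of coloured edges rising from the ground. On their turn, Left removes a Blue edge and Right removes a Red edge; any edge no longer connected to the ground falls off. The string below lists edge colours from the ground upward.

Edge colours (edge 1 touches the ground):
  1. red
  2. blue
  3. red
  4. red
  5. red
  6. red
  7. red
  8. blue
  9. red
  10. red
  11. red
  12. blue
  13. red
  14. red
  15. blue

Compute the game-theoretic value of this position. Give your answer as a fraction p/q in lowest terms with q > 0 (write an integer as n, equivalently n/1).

-16109/16384

Prefix values for red blue red red red red red blue red red red blue red red blue via {L|R} + simplicity:
step 1: add red to get r; options L={ ∅ } R={ 0 } -> -1
step 2: add blue to get rb; options L={ -1 } R={ 0 } -> -1/2
step 3: add red to get rbr; options L={ -1 } R={ -1/2, 0 } -> -3/4
step 4: add red to get rbrr; options L={ -1 } R={ -3/4, -1/2, 0 } -> -7/8
step 5: add red to get rbrrr; options L={ -1 } R={ -7/8, -3/4, -1/2, 0 } -> -15/16
step 6: add red to get rbrrrr; options L={ -1 } R={ -15/16, -7/8, -3/4, -1/2, 0 } -> -31/32
step 7: add red to get rbrrrrr; options L={ -1 } R={ -31/32, -15/16, -7/8, -3/4, -1/2, 0 } -> -63/64
step 8: add blue to get rbrrrrrb; options L={ -1, -63/64 } R={ -31/32, -15/16, -7/8, -3/4, -1/2, 0 } -> -125/128
step 9: add red to get rbrrrrrbr; options L={ -1, -63/64 } R={ -125/128, -31/32, -15/16, -7/8, -3/4, -1/2, 0 } -> -251/256
step 10: add red to get rbrrrrrbrr; options L={ -1, -63/64 } R={ -251/256, -125/128, -31/32, -15/16, -7/8, -3/4, -1/2, 0 } -> -503/512
step 11: add red to get rbrrrrrbrrr; options L={ -1, -63/64 } R={ -503/512, -251/256, -125/128, -31/32, -15/16, -7/8, -3/4, -1/2, 0 } -> -1007/1024
step 12: add blue to get rbrrrrrbrrrb; options L={ -1, -63/64, -1007/1024 } R={ -503/512, -251/256, -125/128, -31/32, -15/16, -7/8, -3/4, -1/2, 0 } -> -2013/2048
step 13: add red to get rbrrrrrbrrrbr; options L={ -1, -63/64, -1007/1024 } R={ -2013/2048, -503/512, -251/256, -125/128, -31/32, -15/16, -7/8, -3/4, -1/2, 0 } -> -4027/4096
step 14: add red to get rbrrrrrbrrrbrr; options L={ -1, -63/64, -1007/1024 } R={ -4027/4096, -2013/2048, -503/512, -251/256, -125/128, -31/32, -15/16, -7/8, -3/4, -1/2, 0 } -> -8055/8192
step 15: add blue to get rbrrrrrbrrrbrrb; options L={ -1, -63/64, -1007/1024, -8055/8192 } R={ -4027/4096, -2013/2048, -503/512, -251/256, -125/128, -31/32, -15/16, -7/8, -3/4, -1/2, 0 } -> -16109/16384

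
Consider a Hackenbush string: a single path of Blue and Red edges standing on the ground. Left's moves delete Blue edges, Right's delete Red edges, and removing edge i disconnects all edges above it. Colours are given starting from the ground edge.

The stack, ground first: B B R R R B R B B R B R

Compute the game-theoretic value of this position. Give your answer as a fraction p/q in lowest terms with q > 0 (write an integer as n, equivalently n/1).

1205/1024

step 1: add B to get B; options L={ 0 } R={  } -> 1
step 2: add B to get BB; options L={ 0,1 } R={  } -> 2
step 3: add R to get BBR; options L={ 0,1 } R={ 2 } -> 3/2
step 4: add R to get BBRR; options L={ 0,1 } R={ 3/2,2 } -> 5/4
step 5: add R to get BBRRR; options L={ 0,1 } R={ 5/4,3/2,2 } -> 9/8
step 6: add B to get BBRRRB; options L={ 0,1,9/8 } R={ 5/4,3/2,2 } -> 19/16
step 7: add R to get BBRRRBR; options L={ 0,1,9/8 } R={ 19/16,5/4,3/2,2 } -> 37/32
step 8: add B to get BBRRRBRB; options L={ 0,1,9/8,37/32 } R={ 19/16,5/4,3/2,2 } -> 75/64
step 9: add B to get BBRRRBRBB; options L={ 0,1,9/8,37/32,75/64 } R={ 19/16,5/4,3/2,2 } -> 151/128
step 10: add R to get BBRRRBRBBR; options L={ 0,1,9/8,37/32,75/64 } R={ 151/128,19/16,5/4,3/2,2 } -> 301/256
step 11: add B to get BBRRRBRBBRB; options L={ 0,1,9/8,37/32,75/64,301/256 } R={ 151/128,19/16,5/4,3/2,2 } -> 603/512
step 12: add R to get BBRRRBRBBRBR; options L={ 0,1,9/8,37/32,75/64,301/256 } R={ 603/512,151/128,19/16,5/4,3/2,2 } -> 1205/1024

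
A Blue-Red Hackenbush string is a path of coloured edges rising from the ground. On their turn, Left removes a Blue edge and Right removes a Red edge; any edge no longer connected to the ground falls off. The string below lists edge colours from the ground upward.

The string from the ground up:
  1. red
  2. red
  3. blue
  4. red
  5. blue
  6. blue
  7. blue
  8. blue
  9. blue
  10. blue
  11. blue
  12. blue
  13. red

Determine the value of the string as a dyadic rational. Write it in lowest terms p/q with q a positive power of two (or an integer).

-3075/2048

Recurse on prefixes of the 13-edge string red red blue red blue blue blue blue blue blue blue blue red:
G_1 [r]  L=[—]  R=[0]  -> -1
G_2 [rr]  L=[—]  R=[-1, 0]  -> -2
G_3 [rrb]  L=[-2]  R=[-1, 0]  -> -3/2
G_4 [rrbr]  L=[-2]  R=[-3/2, -1, 0]  -> -7/4
G_5 [rrbrb]  L=[-2, -7/4]  R=[-3/2, -1, 0]  -> -13/8
G_6 [rrbrbb]  L=[-2, -7/4, -13/8]  R=[-3/2, -1, 0]  -> -25/16
G_7 [rrbrbbb]  L=[-2, -7/4, -13/8, -25/16]  R=[-3/2, -1, 0]  -> -49/32
G_8 [rrbrbbbb]  L=[-2, -7/4, -13/8, -25/16, -49/32]  R=[-3/2, -1, 0]  -> -97/64
G_9 [rrbrbbbbb]  L=[-2, -7/4, -13/8, -25/16, -49/32, -97/64]  R=[-3/2, -1, 0]  -> -193/128
G_10 [rrbrbbbbbb]  L=[-2, -7/4, -13/8, -25/16, -49/32, -97/64, -193/128]  R=[-3/2, -1, 0]  -> -385/256
G_11 [rrbrbbbbbbb]  L=[-2, -7/4, -13/8, -25/16, -49/32, -97/64, -193/128, -385/256]  R=[-3/2, -1, 0]  -> -769/512
G_12 [rrbrbbbbbbbb]  L=[-2, -7/4, -13/8, -25/16, -49/32, -97/64, -193/128, -385/256, -769/512]  R=[-3/2, -1, 0]  -> -1537/1024
G_13 [rrbrbbbbbbbbr]  L=[-2, -7/4, -13/8, -25/16, -49/32, -97/64, -193/128, -385/256, -769/512]  R=[-1537/1024, -3/2, -1, 0]  -> -3075/2048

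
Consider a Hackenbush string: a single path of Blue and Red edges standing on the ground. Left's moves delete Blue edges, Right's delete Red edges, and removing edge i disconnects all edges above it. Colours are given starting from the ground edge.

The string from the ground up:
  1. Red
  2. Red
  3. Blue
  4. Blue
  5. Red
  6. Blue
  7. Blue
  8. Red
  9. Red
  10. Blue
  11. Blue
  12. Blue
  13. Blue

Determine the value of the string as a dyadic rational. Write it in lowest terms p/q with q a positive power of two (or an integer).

Prefix values for Red Red Blue Blue Red Blue Blue Red Red Blue Blue Blue Blue via {L|R} + simplicity:
step 1: add Red to get R; options L={  } R={ 0 } => -1
step 2: add Red to get RR; options L={  } R={ -1 0 } => -2
step 3: add Blue to get RRB; options L={ -2 } R={ -1 0 } => -3/2
step 4: add Blue to get RRBB; options L={ -2 -3/2 } R={ -1 0 } => -5/4
step 5: add Red to get RRBBR; options L={ -2 -3/2 } R={ -5/4 -1 0 } => -11/8
step 6: add Blue to get RRBBRB; options L={ -2 -3/2 -11/8 } R={ -5/4 -1 0 } => -21/16
step 7: add Blue to get RRBBRBB; options L={ -2 -3/2 -11/8 -21/16 } R={ -5/4 -1 0 } => -41/32
step 8: add Red to get RRBBRBBR; options L={ -2 -3/2 -11/8 -21/16 } R={ -41/32 -5/4 -1 0 } => -83/64
step 9: add Red to get RRBBRBBRR; options L={ -2 -3/2 -11/8 -21/16 } R={ -83/64 -41/32 -5/4 -1 0 } => -167/128
step 10: add Blue to get RRBBRBBRRB; options L={ -2 -3/2 -11/8 -21/16 -167/128 } R={ -83/64 -41/32 -5/4 -1 0 } => -333/256
step 11: add Blue to get RRBBRBBRRBB; options L={ -2 -3/2 -11/8 -21/16 -167/128 -333/256 } R={ -83/64 -41/32 -5/4 -1 0 } => -665/512
step 12: add Blue to get RRBBRBBRRBBB; options L={ -2 -3/2 -11/8 -21/16 -167/128 -333/256 -665/512 } R={ -83/64 -41/32 -5/4 -1 0 } => -1329/1024
step 13: add Blue to get RRBBRBBRRBBBB; options L={ -2 -3/2 -11/8 -21/16 -167/128 -333/256 -665/512 -1329/1024 } R={ -83/64 -41/32 -5/4 -1 0 } => -2657/2048

-2657/2048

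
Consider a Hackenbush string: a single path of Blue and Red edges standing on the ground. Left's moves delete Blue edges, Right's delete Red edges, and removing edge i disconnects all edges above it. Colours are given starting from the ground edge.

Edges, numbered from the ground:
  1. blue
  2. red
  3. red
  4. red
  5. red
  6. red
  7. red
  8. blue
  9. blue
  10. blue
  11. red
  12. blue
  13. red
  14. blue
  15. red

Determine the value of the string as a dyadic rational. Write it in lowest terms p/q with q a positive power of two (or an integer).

469/16384

1 of 15 · b · max L 0 · min R +∞ = 1
2 of 15 · br · max L 0 · min R 1 = 1/2
3 of 15 · brr · max L 0 · min R 1/2 = 1/4
4 of 15 · brrr · max L 0 · min R 1/4 = 1/8
5 of 15 · brrrr · max L 0 · min R 1/8 = 1/16
6 of 15 · brrrrr · max L 0 · min R 1/16 = 1/32
7 of 15 · brrrrrr · max L 0 · min R 1/32 = 1/64
8 of 15 · brrrrrrb · max L 1/64 · min R 1/32 = 3/128
9 of 15 · brrrrrrbb · max L 3/128 · min R 1/32 = 7/256
10 of 15 · brrrrrrbbb · max L 7/256 · min R 1/32 = 15/512
11 of 15 · brrrrrrbbbr · max L 7/256 · min R 15/512 = 29/1024
12 of 15 · brrrrrrbbbrb · max L 29/1024 · min R 15/512 = 59/2048
13 of 15 · brrrrrrbbbrbr · max L 29/1024 · min R 59/2048 = 117/4096
14 of 15 · brrrrrrbbbrbrb · max L 117/4096 · min R 59/2048 = 235/8192
15 of 15 · brrrrrrbbbrbrbr · max L 117/4096 · min R 235/8192 = 469/16384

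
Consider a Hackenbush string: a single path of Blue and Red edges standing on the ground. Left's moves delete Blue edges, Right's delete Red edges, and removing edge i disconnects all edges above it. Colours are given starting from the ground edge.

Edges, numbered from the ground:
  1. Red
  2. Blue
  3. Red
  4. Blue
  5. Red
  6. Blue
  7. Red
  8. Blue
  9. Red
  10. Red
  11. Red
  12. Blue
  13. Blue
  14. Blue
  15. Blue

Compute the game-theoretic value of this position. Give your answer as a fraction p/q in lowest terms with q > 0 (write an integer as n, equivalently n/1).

-10977/16384

Recurse on prefixes of the 15-edge string Red Blue Red Blue Red Blue Red Blue Red Red Red Blue Blue Blue Blue:
1 of 15 · R · max L −∞ · min R 0 — -1
2 of 15 · RB · max L -1 · min R 0 — -1/2
3 of 15 · RBR · max L -1 · min R -1/2 — -3/4
4 of 15 · RBRB · max L -3/4 · min R -1/2 — -5/8
5 of 15 · RBRBR · max L -3/4 · min R -5/8 — -11/16
6 of 15 · RBRBRB · max L -11/16 · min R -5/8 — -21/32
7 of 15 · RBRBRBR · max L -11/16 · min R -21/32 — -43/64
8 of 15 · RBRBRBRB · max L -43/64 · min R -21/32 — -85/128
9 of 15 · RBRBRBRBR · max L -43/64 · min R -85/128 — -171/256
10 of 15 · RBRBRBRBRR · max L -43/64 · min R -171/256 — -343/512
11 of 15 · RBRBRBRBRRR · max L -43/64 · min R -343/512 — -687/1024
12 of 15 · RBRBRBRBRRRB · max L -687/1024 · min R -343/512 — -1373/2048
13 of 15 · RBRBRBRBRRRBB · max L -1373/2048 · min R -343/512 — -2745/4096
14 of 15 · RBRBRBRBRRRBBB · max L -2745/4096 · min R -343/512 — -5489/8192
15 of 15 · RBRBRBRBRRRBBBB · max L -5489/8192 · min R -343/512 — -10977/16384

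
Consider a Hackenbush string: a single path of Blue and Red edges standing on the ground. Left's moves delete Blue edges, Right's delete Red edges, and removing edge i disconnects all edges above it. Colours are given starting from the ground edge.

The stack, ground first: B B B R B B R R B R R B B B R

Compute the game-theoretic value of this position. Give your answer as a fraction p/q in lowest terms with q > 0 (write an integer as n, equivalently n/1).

11421/4096

g_1 [B]  L=[0]  R=[none]  → 1
g_2 [BB]  L=[0; 1]  R=[none]  → 2
g_3 [BBB]  L=[0; 1; 2]  R=[none]  → 3
g_4 [BBBR]  L=[0; 1; 2]  R=[3]  → 5/2
g_5 [BBBRB]  L=[0; 1; 2; 5/2]  R=[3]  → 11/4
g_6 [BBBRBB]  L=[0; 1; 2; 5/2; 11/4]  R=[3]  → 23/8
g_7 [BBBRBBR]  L=[0; 1; 2; 5/2; 11/4]  R=[23/8; 3]  → 45/16
g_8 [BBBRBBRR]  L=[0; 1; 2; 5/2; 11/4]  R=[45/16; 23/8; 3]  → 89/32
g_9 [BBBRBBRRB]  L=[0; 1; 2; 5/2; 11/4; 89/32]  R=[45/16; 23/8; 3]  → 179/64
g_10 [BBBRBBRRBR]  L=[0; 1; 2; 5/2; 11/4; 89/32]  R=[179/64; 45/16; 23/8; 3]  → 357/128
g_11 [BBBRBBRRBRR]  L=[0; 1; 2; 5/2; 11/4; 89/32]  R=[357/128; 179/64; 45/16; 23/8; 3]  → 713/256
g_12 [BBBRBBRRBRRB]  L=[0; 1; 2; 5/2; 11/4; 89/32; 713/256]  R=[357/128; 179/64; 45/16; 23/8; 3]  → 1427/512
g_13 [BBBRBBRRBRRBB]  L=[0; 1; 2; 5/2; 11/4; 89/32; 713/256; 1427/512]  R=[357/128; 179/64; 45/16; 23/8; 3]  → 2855/1024
g_14 [BBBRBBRRBRRBBB]  L=[0; 1; 2; 5/2; 11/4; 89/32; 713/256; 1427/512; 2855/1024]  R=[357/128; 179/64; 45/16; 23/8; 3]  → 5711/2048
g_15 [BBBRBBRRBRRBBBR]  L=[0; 1; 2; 5/2; 11/4; 89/32; 713/256; 1427/512; 2855/1024]  R=[5711/2048; 357/128; 179/64; 45/16; 23/8; 3]  → 11421/4096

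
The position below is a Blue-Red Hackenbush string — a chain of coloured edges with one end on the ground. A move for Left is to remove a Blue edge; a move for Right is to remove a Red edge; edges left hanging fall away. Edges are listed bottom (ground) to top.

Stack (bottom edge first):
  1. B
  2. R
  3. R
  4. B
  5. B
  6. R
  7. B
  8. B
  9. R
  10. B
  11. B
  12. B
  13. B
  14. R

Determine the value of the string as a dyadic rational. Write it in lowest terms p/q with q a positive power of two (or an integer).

v_1 [B]  L=[0]  R=[none]  → 1
v_2 [BR]  L=[0]  R=[1]  → 1/2
v_3 [BRR]  L=[0]  R=[1/2; 1]  → 1/4
v_4 [BRRB]  L=[0; 1/4]  R=[1/2; 1]  → 3/8
v_5 [BRRBB]  L=[0; 1/4; 3/8]  R=[1/2; 1]  → 7/16
v_6 [BRRBBR]  L=[0; 1/4; 3/8]  R=[7/16; 1/2; 1]  → 13/32
v_7 [BRRBBRB]  L=[0; 1/4; 3/8; 13/32]  R=[7/16; 1/2; 1]  → 27/64
v_8 [BRRBBRBB]  L=[0; 1/4; 3/8; 13/32; 27/64]  R=[7/16; 1/2; 1]  → 55/128
v_9 [BRRBBRBBR]  L=[0; 1/4; 3/8; 13/32; 27/64]  R=[55/128; 7/16; 1/2; 1]  → 109/256
v_10 [BRRBBRBBRB]  L=[0; 1/4; 3/8; 13/32; 27/64; 109/256]  R=[55/128; 7/16; 1/2; 1]  → 219/512
v_11 [BRRBBRBBRBB]  L=[0; 1/4; 3/8; 13/32; 27/64; 109/256; 219/512]  R=[55/128; 7/16; 1/2; 1]  → 439/1024
v_12 [BRRBBRBBRBBB]  L=[0; 1/4; 3/8; 13/32; 27/64; 109/256; 219/512; 439/1024]  R=[55/128; 7/16; 1/2; 1]  → 879/2048
v_13 [BRRBBRBBRBBBB]  L=[0; 1/4; 3/8; 13/32; 27/64; 109/256; 219/512; 439/1024; 879/2048]  R=[55/128; 7/16; 1/2; 1]  → 1759/4096
v_14 [BRRBBRBBRBBBBR]  L=[0; 1/4; 3/8; 13/32; 27/64; 109/256; 219/512; 439/1024; 879/2048]  R=[1759/4096; 55/128; 7/16; 1/2; 1]  → 3517/8192

3517/8192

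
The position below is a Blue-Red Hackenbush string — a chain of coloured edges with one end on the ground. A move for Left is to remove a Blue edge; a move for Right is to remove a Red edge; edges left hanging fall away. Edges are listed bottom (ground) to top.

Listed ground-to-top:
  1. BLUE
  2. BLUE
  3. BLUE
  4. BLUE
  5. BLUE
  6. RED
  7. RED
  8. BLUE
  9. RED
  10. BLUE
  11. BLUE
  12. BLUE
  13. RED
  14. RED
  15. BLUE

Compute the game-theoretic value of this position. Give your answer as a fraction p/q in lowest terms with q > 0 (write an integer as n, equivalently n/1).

4467/1024

B: Left { 0 }, Right { ∅ } → simplest 1
BB: Left { 0, 1 }, Right { ∅ } → simplest 2
BBB: Left { 0, 1, 2 }, Right { ∅ } → simplest 3
BBBB: Left { 0, 1, 2, 3 }, Right { ∅ } → simplest 4
BBBBB: Left { 0, 1, 2, 3, 4 }, Right { ∅ } → simplest 5
BBBBBR: Left { 0, 1, 2, 3, 4 }, Right { 5 } → simplest 9/2
BBBBBRR: Left { 0, 1, 2, 3, 4 }, Right { 9/2, 5 } → simplest 17/4
BBBBBRRB: Left { 0, 1, 2, 3, 4, 17/4 }, Right { 9/2, 5 } → simplest 35/8
BBBBBRRBR: Left { 0, 1, 2, 3, 4, 17/4 }, Right { 35/8, 9/2, 5 } → simplest 69/16
BBBBBRRBRB: Left { 0, 1, 2, 3, 4, 17/4, 69/16 }, Right { 35/8, 9/2, 5 } → simplest 139/32
BBBBBRRBRBB: Left { 0, 1, 2, 3, 4, 17/4, 69/16, 139/32 }, Right { 35/8, 9/2, 5 } → simplest 279/64
BBBBBRRBRBBB: Left { 0, 1, 2, 3, 4, 17/4, 69/16, 139/32, 279/64 }, Right { 35/8, 9/2, 5 } → simplest 559/128
BBBBBRRBRBBBR: Left { 0, 1, 2, 3, 4, 17/4, 69/16, 139/32, 279/64 }, Right { 559/128, 35/8, 9/2, 5 } → simplest 1117/256
BBBBBRRBRBBBRR: Left { 0, 1, 2, 3, 4, 17/4, 69/16, 139/32, 279/64 }, Right { 1117/256, 559/128, 35/8, 9/2, 5 } → simplest 2233/512
BBBBBRRBRBBBRRB: Left { 0, 1, 2, 3, 4, 17/4, 69/16, 139/32, 279/64, 2233/512 }, Right { 1117/256, 559/128, 35/8, 9/2, 5 } → simplest 4467/1024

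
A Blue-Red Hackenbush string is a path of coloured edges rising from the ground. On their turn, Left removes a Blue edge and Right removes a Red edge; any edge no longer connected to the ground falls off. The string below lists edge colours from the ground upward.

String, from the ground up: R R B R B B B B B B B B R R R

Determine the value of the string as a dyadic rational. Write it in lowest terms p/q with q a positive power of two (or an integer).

-12303/8192

1 of 15 · R · max L −∞ · min R 0 gives -1
2 of 15 · RR · max L −∞ · min R -1 gives -2
3 of 15 · RRB · max L -2 · min R -1 gives -3/2
4 of 15 · RRBR · max L -2 · min R -3/2 gives -7/4
5 of 15 · RRBRB · max L -7/4 · min R -3/2 gives -13/8
6 of 15 · RRBRBB · max L -13/8 · min R -3/2 gives -25/16
7 of 15 · RRBRBBB · max L -25/16 · min R -3/2 gives -49/32
8 of 15 · RRBRBBBB · max L -49/32 · min R -3/2 gives -97/64
9 of 15 · RRBRBBBBB · max L -97/64 · min R -3/2 gives -193/128
10 of 15 · RRBRBBBBBB · max L -193/128 · min R -3/2 gives -385/256
11 of 15 · RRBRBBBBBBB · max L -385/256 · min R -3/2 gives -769/512
12 of 15 · RRBRBBBBBBBB · max L -769/512 · min R -3/2 gives -1537/1024
13 of 15 · RRBRBBBBBBBBR · max L -769/512 · min R -1537/1024 gives -3075/2048
14 of 15 · RRBRBBBBBBBBRR · max L -769/512 · min R -3075/2048 gives -6151/4096
15 of 15 · RRBRBBBBBBBBRRR · max L -769/512 · min R -6151/4096 gives -12303/8192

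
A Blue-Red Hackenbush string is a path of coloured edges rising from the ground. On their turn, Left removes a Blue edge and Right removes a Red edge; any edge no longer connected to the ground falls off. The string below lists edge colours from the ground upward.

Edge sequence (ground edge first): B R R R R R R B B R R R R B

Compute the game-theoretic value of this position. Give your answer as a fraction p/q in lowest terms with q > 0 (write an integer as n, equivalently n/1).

195/8192

B: Left { 0 }, Right { (no moves) } ⇒ simplest 1
BR: Left { 0 }, Right { 1 } ⇒ simplest 1/2
BRR: Left { 0 }, Right { 1/2, 1 } ⇒ simplest 1/4
BRRR: Left { 0 }, Right { 1/4, 1/2, 1 } ⇒ simplest 1/8
BRRRR: Left { 0 }, Right { 1/8, 1/4, 1/2, 1 } ⇒ simplest 1/16
BRRRRR: Left { 0 }, Right { 1/16, 1/8, 1/4, 1/2, 1 } ⇒ simplest 1/32
BRRRRRR: Left { 0 }, Right { 1/32, 1/16, 1/8, 1/4, 1/2, 1 } ⇒ simplest 1/64
BRRRRRRB: Left { 0, 1/64 }, Right { 1/32, 1/16, 1/8, 1/4, 1/2, 1 } ⇒ simplest 3/128
BRRRRRRBB: Left { 0, 1/64, 3/128 }, Right { 1/32, 1/16, 1/8, 1/4, 1/2, 1 } ⇒ simplest 7/256
BRRRRRRBBR: Left { 0, 1/64, 3/128 }, Right { 7/256, 1/32, 1/16, 1/8, 1/4, 1/2, 1 } ⇒ simplest 13/512
BRRRRRRBBRR: Left { 0, 1/64, 3/128 }, Right { 13/512, 7/256, 1/32, 1/16, 1/8, 1/4, 1/2, 1 } ⇒ simplest 25/1024
BRRRRRRBBRRR: Left { 0, 1/64, 3/128 }, Right { 25/1024, 13/512, 7/256, 1/32, 1/16, 1/8, 1/4, 1/2, 1 } ⇒ simplest 49/2048
BRRRRRRBBRRRR: Left { 0, 1/64, 3/128 }, Right { 49/2048, 25/1024, 13/512, 7/256, 1/32, 1/16, 1/8, 1/4, 1/2, 1 } ⇒ simplest 97/4096
BRRRRRRBBRRRRB: Left { 0, 1/64, 3/128, 97/4096 }, Right { 49/2048, 25/1024, 13/512, 7/256, 1/32, 1/16, 1/8, 1/4, 1/2, 1 } ⇒ simplest 195/8192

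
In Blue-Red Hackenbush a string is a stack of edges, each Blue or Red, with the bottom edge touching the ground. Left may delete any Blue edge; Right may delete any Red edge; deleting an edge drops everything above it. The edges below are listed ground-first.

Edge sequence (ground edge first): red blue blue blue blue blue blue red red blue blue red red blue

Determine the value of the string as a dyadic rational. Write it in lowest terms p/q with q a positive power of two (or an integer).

-205/8192

r: Left {  }, Right { 0 } ⇒ simplest -1
rb: Left { -1 }, Right { 0 } ⇒ simplest -1/2
rbb: Left { -1 -1/2 }, Right { 0 } ⇒ simplest -1/4
rbbb: Left { -1 -1/2 -1/4 }, Right { 0 } ⇒ simplest -1/8
rbbbb: Left { -1 -1/2 -1/4 -1/8 }, Right { 0 } ⇒ simplest -1/16
rbbbbb: Left { -1 -1/2 -1/4 -1/8 -1/16 }, Right { 0 } ⇒ simplest -1/32
rbbbbbb: Left { -1 -1/2 -1/4 -1/8 -1/16 -1/32 }, Right { 0 } ⇒ simplest -1/64
rbbbbbbr: Left { -1 -1/2 -1/4 -1/8 -1/16 -1/32 }, Right { -1/64 0 } ⇒ simplest -3/128
rbbbbbbrr: Left { -1 -1/2 -1/4 -1/8 -1/16 -1/32 }, Right { -3/128 -1/64 0 } ⇒ simplest -7/256
rbbbbbbrrb: Left { -1 -1/2 -1/4 -1/8 -1/16 -1/32 -7/256 }, Right { -3/128 -1/64 0 } ⇒ simplest -13/512
rbbbbbbrrbb: Left { -1 -1/2 -1/4 -1/8 -1/16 -1/32 -7/256 -13/512 }, Right { -3/128 -1/64 0 } ⇒ simplest -25/1024
rbbbbbbrrbbr: Left { -1 -1/2 -1/4 -1/8 -1/16 -1/32 -7/256 -13/512 }, Right { -25/1024 -3/128 -1/64 0 } ⇒ simplest -51/2048
rbbbbbbrrbbrr: Left { -1 -1/2 -1/4 -1/8 -1/16 -1/32 -7/256 -13/512 }, Right { -51/2048 -25/1024 -3/128 -1/64 0 } ⇒ simplest -103/4096
rbbbbbbrrbbrrb: Left { -1 -1/2 -1/4 -1/8 -1/16 -1/32 -7/256 -13/512 -103/4096 }, Right { -51/2048 -25/1024 -3/128 -1/64 0 } ⇒ simplest -205/8192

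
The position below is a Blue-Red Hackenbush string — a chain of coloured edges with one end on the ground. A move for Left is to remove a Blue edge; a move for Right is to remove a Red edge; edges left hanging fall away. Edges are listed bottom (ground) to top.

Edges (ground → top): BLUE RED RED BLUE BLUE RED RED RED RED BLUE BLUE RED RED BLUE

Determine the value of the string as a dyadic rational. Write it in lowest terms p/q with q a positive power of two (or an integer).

3123/8192

Recurse on prefixes of the 14-edge string BLUE RED RED BLUE BLUE RED RED RED RED BLUE BLUE RED RED BLUE:
G(B) = { 0 | · } gives 1
G(BR) = { 0 | 1 } gives 1/2
G(BRR) = { 0 | 1/2,1 } gives 1/4
G(BRRB) = { 0,1/4 | 1/2,1 } gives 3/8
G(BRRBB) = { 0,1/4,3/8 | 1/2,1 } gives 7/16
G(BRRBBR) = { 0,1/4,3/8 | 7/16,1/2,1 } gives 13/32
G(BRRBBRR) = { 0,1/4,3/8 | 13/32,7/16,1/2,1 } gives 25/64
G(BRRBBRRR) = { 0,1/4,3/8 | 25/64,13/32,7/16,1/2,1 } gives 49/128
G(BRRBBRRRR) = { 0,1/4,3/8 | 49/128,25/64,13/32,7/16,1/2,1 } gives 97/256
G(BRRBBRRRRB) = { 0,1/4,3/8,97/256 | 49/128,25/64,13/32,7/16,1/2,1 } gives 195/512
G(BRRBBRRRRBB) = { 0,1/4,3/8,97/256,195/512 | 49/128,25/64,13/32,7/16,1/2,1 } gives 391/1024
G(BRRBBRRRRBBR) = { 0,1/4,3/8,97/256,195/512 | 391/1024,49/128,25/64,13/32,7/16,1/2,1 } gives 781/2048
G(BRRBBRRRRBBRR) = { 0,1/4,3/8,97/256,195/512 | 781/2048,391/1024,49/128,25/64,13/32,7/16,1/2,1 } gives 1561/4096
G(BRRBBRRRRBBRRB) = { 0,1/4,3/8,97/256,195/512,1561/4096 | 781/2048,391/1024,49/128,25/64,13/32,7/16,1/2,1 } gives 3123/8192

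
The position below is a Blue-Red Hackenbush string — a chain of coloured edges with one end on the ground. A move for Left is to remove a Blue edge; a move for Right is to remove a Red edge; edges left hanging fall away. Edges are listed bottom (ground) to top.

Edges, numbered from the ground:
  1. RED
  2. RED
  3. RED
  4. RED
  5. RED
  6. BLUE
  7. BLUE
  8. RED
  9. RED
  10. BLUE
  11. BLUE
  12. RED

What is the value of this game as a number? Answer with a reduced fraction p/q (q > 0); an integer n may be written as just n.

1 of 12 · R · max L −∞ · min R 0 — -1
2 of 12 · RR · max L −∞ · min R -1 — -2
3 of 12 · RRR · max L −∞ · min R -2 — -3
4 of 12 · RRRR · max L −∞ · min R -3 — -4
5 of 12 · RRRRR · max L −∞ · min R -4 — -5
6 of 12 · RRRRRB · max L -5 · min R -4 — -9/2
7 of 12 · RRRRRBB · max L -9/2 · min R -4 — -17/4
8 of 12 · RRRRRBBR · max L -9/2 · min R -17/4 — -35/8
9 of 12 · RRRRRBBRR · max L -9/2 · min R -35/8 — -71/16
10 of 12 · RRRRRBBRRB · max L -71/16 · min R -35/8 — -141/32
11 of 12 · RRRRRBBRRBB · max L -141/32 · min R -35/8 — -281/64
12 of 12 · RRRRRBBRRBBR · max L -141/32 · min R -281/64 — -563/128

-563/128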